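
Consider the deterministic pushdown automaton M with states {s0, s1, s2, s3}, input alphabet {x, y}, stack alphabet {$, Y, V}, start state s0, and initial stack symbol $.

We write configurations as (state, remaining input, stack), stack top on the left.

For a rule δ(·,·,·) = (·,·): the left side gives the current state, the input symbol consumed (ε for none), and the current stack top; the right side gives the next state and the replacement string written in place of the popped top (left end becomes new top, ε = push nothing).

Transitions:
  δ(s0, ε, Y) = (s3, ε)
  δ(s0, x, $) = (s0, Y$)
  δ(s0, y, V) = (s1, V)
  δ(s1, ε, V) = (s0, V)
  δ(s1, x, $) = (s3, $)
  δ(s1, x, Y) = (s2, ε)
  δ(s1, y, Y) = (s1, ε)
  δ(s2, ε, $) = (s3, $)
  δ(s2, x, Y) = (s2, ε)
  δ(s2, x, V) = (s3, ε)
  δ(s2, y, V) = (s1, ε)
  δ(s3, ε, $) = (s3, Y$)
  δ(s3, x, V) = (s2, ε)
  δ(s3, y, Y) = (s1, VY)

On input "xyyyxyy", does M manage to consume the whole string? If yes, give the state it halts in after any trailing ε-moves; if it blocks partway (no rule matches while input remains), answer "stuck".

(s0, xyyyxyy, $) ⊢ (s0, yyyxyy, Y$) ⊢ (s3, yyyxyy, $) ⊢ (s3, yyyxyy, Y$) ⊢ (s1, yyxyy, VY$) ⊢ (s0, yyxyy, VY$) ⊢ (s1, yxyy, VY$) ⊢ (s0, yxyy, VY$) ⊢ (s1, xyy, VY$) ⊢ (s0, xyy, VY$)
No transition for (s0, x, top V); M blocks with input xyy remaining.

stuck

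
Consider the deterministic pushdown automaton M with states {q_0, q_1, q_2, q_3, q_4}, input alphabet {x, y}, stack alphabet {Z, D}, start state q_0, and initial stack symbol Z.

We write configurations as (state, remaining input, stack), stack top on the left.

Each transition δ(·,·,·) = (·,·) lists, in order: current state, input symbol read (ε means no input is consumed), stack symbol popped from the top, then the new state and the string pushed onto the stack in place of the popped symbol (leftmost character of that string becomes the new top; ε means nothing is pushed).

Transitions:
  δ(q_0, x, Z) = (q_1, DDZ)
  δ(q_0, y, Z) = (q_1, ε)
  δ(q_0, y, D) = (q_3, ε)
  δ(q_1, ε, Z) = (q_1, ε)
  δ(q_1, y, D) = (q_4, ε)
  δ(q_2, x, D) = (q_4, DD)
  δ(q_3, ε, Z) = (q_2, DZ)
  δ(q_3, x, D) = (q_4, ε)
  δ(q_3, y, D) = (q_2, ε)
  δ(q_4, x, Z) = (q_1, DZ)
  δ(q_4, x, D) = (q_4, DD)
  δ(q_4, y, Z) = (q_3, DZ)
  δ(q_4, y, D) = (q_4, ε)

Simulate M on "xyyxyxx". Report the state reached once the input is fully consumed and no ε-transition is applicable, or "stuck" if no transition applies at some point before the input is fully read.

stuck

(q_0, xyyxyxx, Z) ⊢ (q_1, yyxyxx, DDZ) ⊢ (q_4, yxyxx, DZ) ⊢ (q_4, xyxx, Z) ⊢ (q_1, yxx, DZ) ⊢ (q_4, xx, Z) ⊢ (q_1, x, DZ)
No transition for (q_1, x, top D); M blocks with input x remaining.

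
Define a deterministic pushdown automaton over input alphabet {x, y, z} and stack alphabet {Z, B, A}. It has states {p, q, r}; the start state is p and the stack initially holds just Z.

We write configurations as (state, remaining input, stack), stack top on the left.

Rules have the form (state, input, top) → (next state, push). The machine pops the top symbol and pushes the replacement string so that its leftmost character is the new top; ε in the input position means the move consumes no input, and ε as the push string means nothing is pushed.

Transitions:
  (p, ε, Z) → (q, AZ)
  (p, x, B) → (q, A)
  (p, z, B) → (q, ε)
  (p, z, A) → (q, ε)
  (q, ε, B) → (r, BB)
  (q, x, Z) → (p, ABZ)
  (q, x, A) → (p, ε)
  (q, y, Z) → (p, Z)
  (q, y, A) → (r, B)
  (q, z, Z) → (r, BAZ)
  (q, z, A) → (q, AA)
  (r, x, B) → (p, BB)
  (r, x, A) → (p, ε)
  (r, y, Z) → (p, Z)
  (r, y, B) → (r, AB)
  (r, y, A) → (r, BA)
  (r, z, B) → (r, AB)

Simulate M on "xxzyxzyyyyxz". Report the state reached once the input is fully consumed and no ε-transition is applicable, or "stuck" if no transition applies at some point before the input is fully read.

(p, xxzyxzyyyyxz, Z)
  ε-move, top Z: go to q, push AZ → (q, xxzyxzyyyyxz, AZ)
  read x, top A: go to p, push ε → (p, xzyxzyyyyxz, Z)
  ε-move, top Z: go to q, push AZ → (q, xzyxzyyyyxz, AZ)
  read x, top A: go to p, push ε → (p, zyxzyyyyxz, Z)
  ε-move, top Z: go to q, push AZ → (q, zyxzyyyyxz, AZ)
  read z, top A: go to q, push AA → (q, yxzyyyyxz, AAZ)
  read y, top A: go to r, push B → (r, xzyyyyxz, BAZ)
  read x, top B: go to p, push BB → (p, zyyyyxz, BBAZ)
  read z, top B: go to q, push ε → (q, yyyyxz, BAZ)
  ε-move, top B: go to r, push BB → (r, yyyyxz, BBAZ)
  read y, top B: go to r, push AB → (r, yyyxz, ABBAZ)
  read y, top A: go to r, push BA → (r, yyxz, BABBAZ)
  read y, top B: go to r, push AB → (r, yxz, ABABBAZ)
  read y, top A: go to r, push BA → (r, xz, BABABBAZ)
  read x, top B: go to p, push BB → (p, z, BBABABBAZ)
  read z, top B: go to q, push ε → (q, ε, BABABBAZ)
  ε-move, top B: go to r, push BB → (r, ε, BBABABBAZ)
All input consumed; M is in state r.

r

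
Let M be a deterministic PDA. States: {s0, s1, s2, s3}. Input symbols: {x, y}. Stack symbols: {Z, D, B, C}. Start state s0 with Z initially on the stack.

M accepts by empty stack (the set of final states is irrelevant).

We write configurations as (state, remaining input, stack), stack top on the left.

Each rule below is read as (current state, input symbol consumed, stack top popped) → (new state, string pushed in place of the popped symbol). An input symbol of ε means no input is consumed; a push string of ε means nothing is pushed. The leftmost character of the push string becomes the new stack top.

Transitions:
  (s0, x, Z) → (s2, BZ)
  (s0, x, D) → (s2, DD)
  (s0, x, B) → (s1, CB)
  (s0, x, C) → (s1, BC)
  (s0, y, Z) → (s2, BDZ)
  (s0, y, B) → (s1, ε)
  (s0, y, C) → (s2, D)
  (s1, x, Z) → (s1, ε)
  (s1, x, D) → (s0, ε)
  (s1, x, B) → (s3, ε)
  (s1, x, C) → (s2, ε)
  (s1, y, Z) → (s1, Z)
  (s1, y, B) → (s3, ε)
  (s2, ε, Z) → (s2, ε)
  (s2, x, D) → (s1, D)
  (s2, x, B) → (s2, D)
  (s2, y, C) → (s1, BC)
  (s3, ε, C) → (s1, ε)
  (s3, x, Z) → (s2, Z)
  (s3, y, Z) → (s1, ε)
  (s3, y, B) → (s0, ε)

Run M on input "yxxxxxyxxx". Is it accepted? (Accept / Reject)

Reject

(s0, yxxxxxyxxx, Z) ⊢ (s2, xxxxxyxxx, BDZ) ⊢ (s2, xxxxyxxx, DDZ) ⊢ (s1, xxxyxxx, DDZ) ⊢ (s0, xxyxxx, DZ) ⊢ (s2, xyxxx, DDZ) ⊢ (s1, yxxx, DDZ)
No transition applies at (s1, yxxx, DDZ); input not fully consumed.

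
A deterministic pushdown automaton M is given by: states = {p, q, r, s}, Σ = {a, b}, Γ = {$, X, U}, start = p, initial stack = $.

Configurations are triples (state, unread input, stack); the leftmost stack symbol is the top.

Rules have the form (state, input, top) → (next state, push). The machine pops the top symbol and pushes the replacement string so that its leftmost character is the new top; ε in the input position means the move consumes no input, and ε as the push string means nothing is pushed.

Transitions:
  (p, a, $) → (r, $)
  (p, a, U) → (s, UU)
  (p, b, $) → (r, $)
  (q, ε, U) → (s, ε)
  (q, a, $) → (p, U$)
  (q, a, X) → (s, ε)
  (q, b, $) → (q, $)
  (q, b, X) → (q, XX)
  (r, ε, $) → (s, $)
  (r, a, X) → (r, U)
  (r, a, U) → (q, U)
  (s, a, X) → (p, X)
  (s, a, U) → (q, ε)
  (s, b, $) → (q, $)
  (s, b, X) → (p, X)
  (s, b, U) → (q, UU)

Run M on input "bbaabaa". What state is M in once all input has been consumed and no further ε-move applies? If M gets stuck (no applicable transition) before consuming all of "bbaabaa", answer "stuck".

stuck

(p, bbaabaa, $) ⊢ (r, baabaa, $) ⊢ (s, baabaa, $) ⊢ (q, aabaa, $) ⊢ (p, abaa, U$) ⊢ (s, baa, UU$) ⊢ (q, aa, UUU$) ⊢ (s, aa, UU$) ⊢ (q, a, U$) ⊢ (s, a, $)
No transition for (s, a, top $); M blocks with input a remaining.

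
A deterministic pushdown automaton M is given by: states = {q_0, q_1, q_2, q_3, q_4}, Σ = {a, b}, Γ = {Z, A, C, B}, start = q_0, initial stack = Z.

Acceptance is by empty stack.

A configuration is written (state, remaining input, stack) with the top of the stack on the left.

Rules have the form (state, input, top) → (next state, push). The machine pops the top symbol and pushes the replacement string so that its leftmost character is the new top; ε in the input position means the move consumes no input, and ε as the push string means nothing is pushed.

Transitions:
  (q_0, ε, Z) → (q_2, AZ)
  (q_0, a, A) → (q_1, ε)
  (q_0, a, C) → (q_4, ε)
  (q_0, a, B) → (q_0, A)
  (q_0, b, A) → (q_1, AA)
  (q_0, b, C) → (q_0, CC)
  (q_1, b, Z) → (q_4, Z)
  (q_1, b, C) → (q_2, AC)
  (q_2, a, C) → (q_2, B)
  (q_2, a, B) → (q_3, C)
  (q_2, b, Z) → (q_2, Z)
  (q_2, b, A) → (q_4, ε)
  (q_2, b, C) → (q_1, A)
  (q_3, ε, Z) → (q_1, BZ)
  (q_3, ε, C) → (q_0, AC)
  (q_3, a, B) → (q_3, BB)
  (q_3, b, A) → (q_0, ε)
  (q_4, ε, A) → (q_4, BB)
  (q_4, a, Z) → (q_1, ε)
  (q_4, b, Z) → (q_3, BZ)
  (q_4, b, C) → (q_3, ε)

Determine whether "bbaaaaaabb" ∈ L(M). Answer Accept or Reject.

Reject

(q_0, bbaaaaaabb, Z)
  ε-move, top Z: go to q_2, push AZ → (q_2, bbaaaaaabb, AZ)
  read b, top A: go to q_4, push ε → (q_4, baaaaaabb, Z)
  read b, top Z: go to q_3, push BZ → (q_3, aaaaaabb, BZ)
  read a, top B: go to q_3, push BB → (q_3, aaaaabb, BBZ)
  read a, top B: go to q_3, push BB → (q_3, aaaabb, BBBZ)
  read a, top B: go to q_3, push BB → (q_3, aaabb, BBBBZ)
  read a, top B: go to q_3, push BB → (q_3, aabb, BBBBBZ)
  read a, top B: go to q_3, push BB → (q_3, abb, BBBBBBZ)
  read a, top B: go to q_3, push BB → (q_3, bb, BBBBBBBZ)
No transition applies at (q_3, bb, BBBBBBBZ); input not fully consumed.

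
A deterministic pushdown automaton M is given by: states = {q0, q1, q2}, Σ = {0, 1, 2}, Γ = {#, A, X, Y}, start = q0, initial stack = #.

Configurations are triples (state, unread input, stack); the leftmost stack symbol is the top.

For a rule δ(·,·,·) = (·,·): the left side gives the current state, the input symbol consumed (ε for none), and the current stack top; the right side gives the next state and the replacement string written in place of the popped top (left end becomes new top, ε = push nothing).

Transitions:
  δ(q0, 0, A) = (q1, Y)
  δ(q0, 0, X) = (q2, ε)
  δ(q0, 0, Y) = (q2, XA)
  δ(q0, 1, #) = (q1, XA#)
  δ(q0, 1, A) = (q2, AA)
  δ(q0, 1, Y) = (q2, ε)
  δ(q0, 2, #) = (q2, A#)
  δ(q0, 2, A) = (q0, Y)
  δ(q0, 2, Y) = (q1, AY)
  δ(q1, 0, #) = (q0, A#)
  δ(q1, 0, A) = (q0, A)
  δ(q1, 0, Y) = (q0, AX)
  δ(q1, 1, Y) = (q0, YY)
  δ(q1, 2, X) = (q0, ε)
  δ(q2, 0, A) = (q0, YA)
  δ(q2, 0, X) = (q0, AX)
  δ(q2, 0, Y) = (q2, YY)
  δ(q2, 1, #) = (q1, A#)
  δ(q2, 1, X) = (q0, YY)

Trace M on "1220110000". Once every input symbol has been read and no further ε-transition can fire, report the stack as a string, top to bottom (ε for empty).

YYYYYA#

(q0, 1220110000, #)
  read 1, top #: go to q1, push XA# → (q1, 220110000, XA#)
  read 2, top X: go to q0, push ε → (q0, 20110000, A#)
  read 2, top A: go to q0, push Y → (q0, 0110000, Y#)
  read 0, top Y: go to q2, push XA → (q2, 110000, XA#)
  read 1, top X: go to q0, push YY → (q0, 10000, YYA#)
  read 1, top Y: go to q2, push ε → (q2, 0000, YA#)
  read 0, top Y: go to q2, push YY → (q2, 000, YYA#)
  read 0, top Y: go to q2, push YY → (q2, 00, YYYA#)
  read 0, top Y: go to q2, push YY → (q2, 0, YYYYA#)
  read 0, top Y: go to q2, push YY → (q2, ε, YYYYYA#)
All input consumed in state q2 with stack YYYYYA#.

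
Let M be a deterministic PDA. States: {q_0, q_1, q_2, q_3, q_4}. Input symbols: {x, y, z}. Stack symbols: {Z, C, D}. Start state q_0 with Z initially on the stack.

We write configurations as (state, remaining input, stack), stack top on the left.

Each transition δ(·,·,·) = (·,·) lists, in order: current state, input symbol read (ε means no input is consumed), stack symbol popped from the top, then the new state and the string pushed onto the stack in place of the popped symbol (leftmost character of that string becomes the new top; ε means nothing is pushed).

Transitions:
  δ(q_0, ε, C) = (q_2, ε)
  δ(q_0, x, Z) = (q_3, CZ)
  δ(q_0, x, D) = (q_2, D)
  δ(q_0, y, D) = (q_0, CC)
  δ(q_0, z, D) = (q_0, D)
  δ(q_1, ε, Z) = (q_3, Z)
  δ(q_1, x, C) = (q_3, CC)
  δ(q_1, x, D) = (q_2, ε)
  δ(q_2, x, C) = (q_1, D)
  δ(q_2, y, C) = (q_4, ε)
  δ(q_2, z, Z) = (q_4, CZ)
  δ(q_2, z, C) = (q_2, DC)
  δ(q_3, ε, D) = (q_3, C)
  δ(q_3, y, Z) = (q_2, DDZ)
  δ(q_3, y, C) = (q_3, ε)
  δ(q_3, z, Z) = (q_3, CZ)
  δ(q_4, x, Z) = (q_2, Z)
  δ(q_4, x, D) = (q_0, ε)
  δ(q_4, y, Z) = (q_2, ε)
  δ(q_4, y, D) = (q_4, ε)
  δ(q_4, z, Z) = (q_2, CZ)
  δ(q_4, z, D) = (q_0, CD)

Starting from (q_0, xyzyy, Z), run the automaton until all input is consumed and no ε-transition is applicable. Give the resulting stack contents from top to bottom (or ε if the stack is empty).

(q_0, xyzyy, Z) ⊢ (q_3, yzyy, CZ) ⊢ (q_3, zyy, Z) ⊢ (q_3, yy, CZ) ⊢ (q_3, y, Z) ⊢ (q_2, ε, DDZ)
All input consumed in state q_2 with stack DDZ.

DDZ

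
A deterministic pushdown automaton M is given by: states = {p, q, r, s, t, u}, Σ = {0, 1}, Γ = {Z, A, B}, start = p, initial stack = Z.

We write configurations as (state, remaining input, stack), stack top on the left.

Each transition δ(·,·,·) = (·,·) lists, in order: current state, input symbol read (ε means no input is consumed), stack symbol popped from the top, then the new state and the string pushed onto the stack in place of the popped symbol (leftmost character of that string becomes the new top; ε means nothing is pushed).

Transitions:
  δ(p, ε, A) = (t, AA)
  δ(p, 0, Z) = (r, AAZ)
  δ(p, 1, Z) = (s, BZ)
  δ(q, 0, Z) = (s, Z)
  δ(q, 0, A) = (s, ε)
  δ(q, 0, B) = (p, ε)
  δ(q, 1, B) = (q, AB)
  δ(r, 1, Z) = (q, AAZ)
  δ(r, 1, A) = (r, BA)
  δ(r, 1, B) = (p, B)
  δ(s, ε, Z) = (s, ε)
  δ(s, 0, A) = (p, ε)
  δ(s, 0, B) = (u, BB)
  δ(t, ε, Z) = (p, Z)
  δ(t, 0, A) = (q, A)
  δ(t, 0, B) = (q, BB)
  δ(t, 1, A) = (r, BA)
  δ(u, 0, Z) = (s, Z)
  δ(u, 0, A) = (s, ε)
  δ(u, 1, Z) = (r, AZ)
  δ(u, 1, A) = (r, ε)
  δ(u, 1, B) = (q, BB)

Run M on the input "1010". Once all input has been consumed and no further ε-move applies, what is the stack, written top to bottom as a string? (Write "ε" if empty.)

BBZ

(p, 1010, Z)
  read 1, top Z: go to s, push BZ → (s, 010, BZ)
  read 0, top B: go to u, push BB → (u, 10, BBZ)
  read 1, top B: go to q, push BB → (q, 0, BBBZ)
  read 0, top B: go to p, push ε → (p, ε, BBZ)
All input consumed in state p with stack BBZ.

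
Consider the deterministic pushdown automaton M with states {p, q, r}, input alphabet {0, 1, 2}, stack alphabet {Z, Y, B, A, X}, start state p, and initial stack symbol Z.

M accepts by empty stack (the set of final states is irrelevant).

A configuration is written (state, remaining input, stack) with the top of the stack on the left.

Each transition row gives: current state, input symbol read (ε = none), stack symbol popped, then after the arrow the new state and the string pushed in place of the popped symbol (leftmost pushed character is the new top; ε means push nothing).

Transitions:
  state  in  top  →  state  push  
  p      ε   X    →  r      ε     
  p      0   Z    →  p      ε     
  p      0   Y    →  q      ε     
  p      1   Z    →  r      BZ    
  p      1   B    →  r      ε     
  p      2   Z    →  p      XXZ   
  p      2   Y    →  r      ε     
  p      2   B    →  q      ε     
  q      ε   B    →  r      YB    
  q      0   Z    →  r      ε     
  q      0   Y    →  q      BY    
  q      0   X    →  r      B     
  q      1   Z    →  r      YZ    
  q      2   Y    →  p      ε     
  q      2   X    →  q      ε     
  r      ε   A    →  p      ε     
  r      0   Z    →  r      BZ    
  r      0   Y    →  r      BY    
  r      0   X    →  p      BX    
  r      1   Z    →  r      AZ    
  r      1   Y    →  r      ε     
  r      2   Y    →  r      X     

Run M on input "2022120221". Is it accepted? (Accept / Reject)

(p, 2022120221, Z)
  read 2, top Z: go to p, push XXZ → (p, 022120221, XXZ)
  ε-move, top X: go to r, push ε → (r, 022120221, XZ)
  read 0, top X: go to p, push BX → (p, 22120221, BXZ)
  read 2, top B: go to q, push ε → (q, 2120221, XZ)
  read 2, top X: go to q, push ε → (q, 120221, Z)
  read 1, top Z: go to r, push YZ → (r, 20221, YZ)
  read 2, top Y: go to r, push X → (r, 0221, XZ)
  read 0, top X: go to p, push BX → (p, 221, BXZ)
  read 2, top B: go to q, push ε → (q, 21, XZ)
  read 2, top X: go to q, push ε → (q, 1, Z)
  read 1, top Z: go to r, push YZ → (r, ε, YZ)
All input consumed; stack is YZ, not empty, and no further ε-move applies.

Reject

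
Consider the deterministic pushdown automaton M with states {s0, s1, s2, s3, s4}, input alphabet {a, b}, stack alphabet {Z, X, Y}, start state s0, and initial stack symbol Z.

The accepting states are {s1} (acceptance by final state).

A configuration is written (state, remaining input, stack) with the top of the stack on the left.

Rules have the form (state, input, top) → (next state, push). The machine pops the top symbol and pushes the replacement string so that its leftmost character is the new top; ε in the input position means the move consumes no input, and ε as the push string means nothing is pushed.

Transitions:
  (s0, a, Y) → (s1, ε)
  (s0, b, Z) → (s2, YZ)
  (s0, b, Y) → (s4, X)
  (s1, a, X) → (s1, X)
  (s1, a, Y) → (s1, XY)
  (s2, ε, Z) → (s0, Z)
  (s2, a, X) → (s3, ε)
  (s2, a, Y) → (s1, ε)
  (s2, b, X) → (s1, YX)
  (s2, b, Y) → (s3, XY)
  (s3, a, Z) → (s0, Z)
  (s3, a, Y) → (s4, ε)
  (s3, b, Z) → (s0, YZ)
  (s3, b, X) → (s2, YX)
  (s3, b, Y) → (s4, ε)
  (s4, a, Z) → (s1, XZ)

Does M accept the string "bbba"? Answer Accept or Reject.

Accept

(s0, bbba, Z)
  read b, top Z: go to s2, push YZ → (s2, bba, YZ)
  read b, top Y: go to s3, push XY → (s3, ba, XYZ)
  read b, top X: go to s2, push YX → (s2, a, YXYZ)
  read a, top Y: go to s1, push ε → (s1, ε, XYZ)
All input consumed; state s1 ∈ F.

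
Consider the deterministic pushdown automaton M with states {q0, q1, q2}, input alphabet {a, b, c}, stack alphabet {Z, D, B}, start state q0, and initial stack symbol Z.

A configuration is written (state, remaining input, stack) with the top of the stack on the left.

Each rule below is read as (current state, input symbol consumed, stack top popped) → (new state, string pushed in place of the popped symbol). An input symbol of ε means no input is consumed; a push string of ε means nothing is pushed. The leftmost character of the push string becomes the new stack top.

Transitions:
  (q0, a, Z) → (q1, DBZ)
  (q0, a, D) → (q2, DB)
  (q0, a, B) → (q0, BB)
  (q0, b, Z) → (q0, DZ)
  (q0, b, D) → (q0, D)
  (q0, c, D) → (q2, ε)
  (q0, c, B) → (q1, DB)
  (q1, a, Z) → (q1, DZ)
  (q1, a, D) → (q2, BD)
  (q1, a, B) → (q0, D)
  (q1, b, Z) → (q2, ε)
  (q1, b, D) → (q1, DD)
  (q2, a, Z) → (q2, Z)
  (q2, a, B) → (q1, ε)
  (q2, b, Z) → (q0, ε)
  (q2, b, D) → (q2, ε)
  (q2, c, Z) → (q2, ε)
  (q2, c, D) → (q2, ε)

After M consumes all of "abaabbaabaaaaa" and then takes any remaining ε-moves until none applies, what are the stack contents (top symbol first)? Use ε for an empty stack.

(q0, abaabbaabaaaaa, Z) ⊢ (q1, baabbaabaaaaa, DBZ) ⊢ (q1, aabbaabaaaaa, DDBZ) ⊢ (q2, abbaabaaaaa, BDDBZ) ⊢ (q1, bbaabaaaaa, DDBZ) ⊢ (q1, baabaaaaa, DDDBZ) ⊢ (q1, aabaaaaa, DDDDBZ) ⊢ (q2, abaaaaa, BDDDDBZ) ⊢ (q1, baaaaa, DDDDBZ) ⊢ (q1, aaaaa, DDDDDBZ) ⊢ (q2, aaaa, BDDDDDBZ) ⊢ (q1, aaa, DDDDDBZ) ⊢ (q2, aa, BDDDDDBZ) ⊢ (q1, a, DDDDDBZ) ⊢ (q2, ε, BDDDDDBZ)
All input consumed in state q2 with stack BDDDDDBZ.

BDDDDDBZ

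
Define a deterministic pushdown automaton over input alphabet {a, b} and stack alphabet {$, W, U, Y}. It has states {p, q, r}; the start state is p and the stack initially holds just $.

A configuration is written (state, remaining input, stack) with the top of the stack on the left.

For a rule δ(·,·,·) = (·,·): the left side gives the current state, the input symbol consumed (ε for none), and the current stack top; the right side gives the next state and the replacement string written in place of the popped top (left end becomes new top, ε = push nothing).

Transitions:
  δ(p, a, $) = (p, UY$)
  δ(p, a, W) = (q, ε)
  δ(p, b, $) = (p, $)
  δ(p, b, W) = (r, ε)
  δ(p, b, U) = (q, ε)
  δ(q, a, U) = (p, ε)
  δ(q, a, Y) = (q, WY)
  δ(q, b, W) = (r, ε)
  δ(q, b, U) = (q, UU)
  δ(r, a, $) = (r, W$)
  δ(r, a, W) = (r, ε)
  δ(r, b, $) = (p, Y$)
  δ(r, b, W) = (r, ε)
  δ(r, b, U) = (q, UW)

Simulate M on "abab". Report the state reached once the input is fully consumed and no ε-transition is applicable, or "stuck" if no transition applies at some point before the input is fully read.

r

(p, abab, $)
  read a, top $: go to p, push UY$ → (p, bab, UY$)
  read b, top U: go to q, push ε → (q, ab, Y$)
  read a, top Y: go to q, push WY → (q, b, WY$)
  read b, top W: go to r, push ε → (r, ε, Y$)
All input consumed; M is in state r.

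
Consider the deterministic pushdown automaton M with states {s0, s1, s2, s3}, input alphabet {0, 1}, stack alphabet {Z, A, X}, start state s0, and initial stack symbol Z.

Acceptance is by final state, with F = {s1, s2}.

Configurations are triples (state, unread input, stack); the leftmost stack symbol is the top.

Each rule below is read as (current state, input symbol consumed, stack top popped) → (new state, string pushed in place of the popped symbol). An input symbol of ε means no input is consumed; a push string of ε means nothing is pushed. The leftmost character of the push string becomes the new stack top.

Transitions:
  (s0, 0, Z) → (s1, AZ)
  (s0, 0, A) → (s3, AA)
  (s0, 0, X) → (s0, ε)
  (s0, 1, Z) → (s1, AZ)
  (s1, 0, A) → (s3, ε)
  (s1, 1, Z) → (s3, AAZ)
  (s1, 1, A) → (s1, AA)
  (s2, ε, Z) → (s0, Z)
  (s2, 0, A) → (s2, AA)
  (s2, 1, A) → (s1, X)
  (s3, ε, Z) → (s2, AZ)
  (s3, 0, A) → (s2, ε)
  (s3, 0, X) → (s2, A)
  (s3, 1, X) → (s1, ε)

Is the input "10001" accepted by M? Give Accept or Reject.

Accept

(s0, 10001, Z) ⊢ (s1, 0001, AZ) ⊢ (s3, 001, Z) ⊢ (s2, 001, AZ) ⊢ (s2, 01, AAZ) ⊢ (s2, 1, AAAZ) ⊢ (s1, ε, XAAZ)
All input consumed; state s1 ∈ F.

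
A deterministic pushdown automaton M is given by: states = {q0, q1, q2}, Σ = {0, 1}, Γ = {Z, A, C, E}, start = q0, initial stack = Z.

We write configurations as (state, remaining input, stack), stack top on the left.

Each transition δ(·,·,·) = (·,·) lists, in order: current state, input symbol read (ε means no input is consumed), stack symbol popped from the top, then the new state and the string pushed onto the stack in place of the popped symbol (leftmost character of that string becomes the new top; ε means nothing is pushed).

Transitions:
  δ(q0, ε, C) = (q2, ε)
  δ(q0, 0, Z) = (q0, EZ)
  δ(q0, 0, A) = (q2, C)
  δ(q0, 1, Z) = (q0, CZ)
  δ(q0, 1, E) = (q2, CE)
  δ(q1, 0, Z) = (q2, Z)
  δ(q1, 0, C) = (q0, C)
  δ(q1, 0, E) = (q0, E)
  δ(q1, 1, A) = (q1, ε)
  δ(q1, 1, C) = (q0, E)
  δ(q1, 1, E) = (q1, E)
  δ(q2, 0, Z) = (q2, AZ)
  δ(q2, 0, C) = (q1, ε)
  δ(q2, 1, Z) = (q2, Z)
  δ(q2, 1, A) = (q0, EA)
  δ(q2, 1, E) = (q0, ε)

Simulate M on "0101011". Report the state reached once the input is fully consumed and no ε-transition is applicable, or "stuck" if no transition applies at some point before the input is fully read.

(q0, 0101011, Z) ⊢ (q0, 101011, EZ) ⊢ (q2, 01011, CEZ) ⊢ (q1, 1011, EZ) ⊢ (q1, 011, EZ) ⊢ (q0, 11, EZ) ⊢ (q2, 1, CEZ)
No transition for (q2, 1, top C); M blocks with input 1 remaining.

stuck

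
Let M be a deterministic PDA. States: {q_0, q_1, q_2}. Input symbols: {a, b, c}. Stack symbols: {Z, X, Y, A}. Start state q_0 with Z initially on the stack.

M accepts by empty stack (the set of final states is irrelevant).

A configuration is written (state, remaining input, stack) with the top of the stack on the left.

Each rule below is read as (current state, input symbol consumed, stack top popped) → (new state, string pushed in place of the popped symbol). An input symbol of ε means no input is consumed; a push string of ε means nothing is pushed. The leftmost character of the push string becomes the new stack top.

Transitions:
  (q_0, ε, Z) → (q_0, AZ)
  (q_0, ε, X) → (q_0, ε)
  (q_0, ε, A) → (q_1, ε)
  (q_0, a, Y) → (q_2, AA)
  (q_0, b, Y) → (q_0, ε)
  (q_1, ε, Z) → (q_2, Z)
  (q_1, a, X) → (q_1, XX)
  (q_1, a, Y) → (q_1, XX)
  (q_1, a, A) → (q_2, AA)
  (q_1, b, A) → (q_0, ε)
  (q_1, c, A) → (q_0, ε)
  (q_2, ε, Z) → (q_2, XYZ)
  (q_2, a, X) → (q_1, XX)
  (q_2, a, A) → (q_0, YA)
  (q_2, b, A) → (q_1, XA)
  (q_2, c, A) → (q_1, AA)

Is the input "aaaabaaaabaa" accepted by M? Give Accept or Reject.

Reject

(q_0, aaaabaaaabaa, Z)
  ε-move, top Z: go to q_0, push AZ → (q_0, aaaabaaaabaa, AZ)
  ε-move, top A: go to q_1, push ε → (q_1, aaaabaaaabaa, Z)
  ε-move, top Z: go to q_2, push Z → (q_2, aaaabaaaabaa, Z)
  ε-move, top Z: go to q_2, push XYZ → (q_2, aaaabaaaabaa, XYZ)
  read a, top X: go to q_1, push XX → (q_1, aaabaaaabaa, XXYZ)
  read a, top X: go to q_1, push XX → (q_1, aabaaaabaa, XXXYZ)
  read a, top X: go to q_1, push XX → (q_1, abaaaabaa, XXXXYZ)
  read a, top X: go to q_1, push XX → (q_1, baaaabaa, XXXXXYZ)
No transition applies at (q_1, baaaabaa, XXXXXYZ); input not fully consumed.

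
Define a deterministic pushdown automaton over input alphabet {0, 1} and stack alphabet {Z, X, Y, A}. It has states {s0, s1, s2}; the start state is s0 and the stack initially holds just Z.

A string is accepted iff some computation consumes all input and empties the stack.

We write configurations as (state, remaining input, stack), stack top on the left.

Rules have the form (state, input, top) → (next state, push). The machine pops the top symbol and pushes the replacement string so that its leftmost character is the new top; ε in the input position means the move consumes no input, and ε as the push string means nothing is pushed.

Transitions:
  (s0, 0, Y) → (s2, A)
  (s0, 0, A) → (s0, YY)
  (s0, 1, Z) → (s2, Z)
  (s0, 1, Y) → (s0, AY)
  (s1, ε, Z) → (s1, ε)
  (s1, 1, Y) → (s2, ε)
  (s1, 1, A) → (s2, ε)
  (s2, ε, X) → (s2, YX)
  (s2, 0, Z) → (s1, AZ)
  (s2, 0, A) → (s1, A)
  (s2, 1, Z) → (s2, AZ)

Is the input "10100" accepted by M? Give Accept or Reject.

Reject

(s0, 10100, Z)
  read 1, top Z: go to s2, push Z → (s2, 0100, Z)
  read 0, top Z: go to s1, push AZ → (s1, 100, AZ)
  read 1, top A: go to s2, push ε → (s2, 00, Z)
  read 0, top Z: go to s1, push AZ → (s1, 0, AZ)
No transition applies at (s1, 0, AZ); input not fully consumed.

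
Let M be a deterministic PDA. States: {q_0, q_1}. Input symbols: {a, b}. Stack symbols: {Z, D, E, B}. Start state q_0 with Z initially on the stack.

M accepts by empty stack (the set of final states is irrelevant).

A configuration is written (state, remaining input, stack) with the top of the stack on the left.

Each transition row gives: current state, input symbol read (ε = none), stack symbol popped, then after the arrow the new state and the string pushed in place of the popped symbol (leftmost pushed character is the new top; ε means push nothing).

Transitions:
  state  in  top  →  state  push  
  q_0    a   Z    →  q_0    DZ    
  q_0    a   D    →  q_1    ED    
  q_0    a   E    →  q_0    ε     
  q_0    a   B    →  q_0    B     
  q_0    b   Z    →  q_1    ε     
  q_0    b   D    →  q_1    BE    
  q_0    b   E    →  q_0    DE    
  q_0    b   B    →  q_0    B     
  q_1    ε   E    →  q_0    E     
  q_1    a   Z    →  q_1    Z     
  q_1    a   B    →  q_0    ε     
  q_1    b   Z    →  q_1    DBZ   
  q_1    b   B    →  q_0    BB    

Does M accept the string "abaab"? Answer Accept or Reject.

Accept

(q_0, abaab, Z)
  read a, top Z: go to q_0, push DZ → (q_0, baab, DZ)
  read b, top D: go to q_1, push BE → (q_1, aab, BEZ)
  read a, top B: go to q_0, push ε → (q_0, ab, EZ)
  read a, top E: go to q_0, push ε → (q_0, b, Z)
  read b, top Z: go to q_1, push ε → (q_1, ε, ε)
All input consumed and the stack is empty.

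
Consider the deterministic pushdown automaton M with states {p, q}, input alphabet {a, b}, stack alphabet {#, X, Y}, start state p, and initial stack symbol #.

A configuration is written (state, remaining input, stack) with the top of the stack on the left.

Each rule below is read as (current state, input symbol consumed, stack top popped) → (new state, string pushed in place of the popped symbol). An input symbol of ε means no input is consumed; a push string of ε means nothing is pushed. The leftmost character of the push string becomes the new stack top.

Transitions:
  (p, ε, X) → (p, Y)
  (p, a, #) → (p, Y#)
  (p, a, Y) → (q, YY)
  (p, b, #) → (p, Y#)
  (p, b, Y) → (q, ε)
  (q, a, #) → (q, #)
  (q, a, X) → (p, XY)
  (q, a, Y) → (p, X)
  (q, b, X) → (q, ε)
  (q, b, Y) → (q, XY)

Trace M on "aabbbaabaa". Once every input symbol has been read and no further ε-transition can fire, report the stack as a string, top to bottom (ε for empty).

YYYYYYYY#

(p, aabbbaabaa, #)
  read a, top #: go to p, push Y# → (p, abbbaabaa, Y#)
  read a, top Y: go to q, push YY → (q, bbbaabaa, YY#)
  read b, top Y: go to q, push XY → (q, bbaabaa, XYY#)
  read b, top X: go to q, push ε → (q, baabaa, YY#)
  read b, top Y: go to q, push XY → (q, aabaa, XYY#)
  read a, top X: go to p, push XY → (p, abaa, XYYY#)
  ε-move, top X: go to p, push Y → (p, abaa, YYYY#)
  read a, top Y: go to q, push YY → (q, baa, YYYYY#)
  read b, top Y: go to q, push XY → (q, aa, XYYYYY#)
  read a, top X: go to p, push XY → (p, a, XYYYYYY#)
  ε-move, top X: go to p, push Y → (p, a, YYYYYYY#)
  read a, top Y: go to q, push YY → (q, ε, YYYYYYYY#)
All input consumed in state q with stack YYYYYYYY#.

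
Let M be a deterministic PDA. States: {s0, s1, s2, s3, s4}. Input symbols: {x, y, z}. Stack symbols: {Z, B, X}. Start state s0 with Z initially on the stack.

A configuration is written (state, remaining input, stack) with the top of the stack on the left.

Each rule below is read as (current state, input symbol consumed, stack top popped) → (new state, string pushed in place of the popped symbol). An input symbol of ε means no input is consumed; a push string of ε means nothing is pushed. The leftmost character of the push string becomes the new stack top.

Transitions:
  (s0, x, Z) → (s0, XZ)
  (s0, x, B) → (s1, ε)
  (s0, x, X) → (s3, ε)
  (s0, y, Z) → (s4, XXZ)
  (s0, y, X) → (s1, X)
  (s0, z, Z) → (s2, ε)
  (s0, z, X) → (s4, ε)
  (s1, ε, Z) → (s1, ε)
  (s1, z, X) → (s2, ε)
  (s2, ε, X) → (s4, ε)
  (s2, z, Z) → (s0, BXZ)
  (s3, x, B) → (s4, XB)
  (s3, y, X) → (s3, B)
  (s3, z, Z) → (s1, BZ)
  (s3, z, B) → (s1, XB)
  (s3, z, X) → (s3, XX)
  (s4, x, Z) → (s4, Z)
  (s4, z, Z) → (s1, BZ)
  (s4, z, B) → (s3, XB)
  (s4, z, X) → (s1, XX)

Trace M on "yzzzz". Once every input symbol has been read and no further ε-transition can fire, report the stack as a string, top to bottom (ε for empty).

Z

(s0, yzzzz, Z)
  read y, top Z: go to s4, push XXZ → (s4, zzzz, XXZ)
  read z, top X: go to s1, push XX → (s1, zzz, XXXZ)
  read z, top X: go to s2, push ε → (s2, zz, XXZ)
  ε-move, top X: go to s4, push ε → (s4, zz, XZ)
  read z, top X: go to s1, push XX → (s1, z, XXZ)
  read z, top X: go to s2, push ε → (s2, ε, XZ)
  ε-move, top X: go to s4, push ε → (s4, ε, Z)
All input consumed in state s4 with stack Z.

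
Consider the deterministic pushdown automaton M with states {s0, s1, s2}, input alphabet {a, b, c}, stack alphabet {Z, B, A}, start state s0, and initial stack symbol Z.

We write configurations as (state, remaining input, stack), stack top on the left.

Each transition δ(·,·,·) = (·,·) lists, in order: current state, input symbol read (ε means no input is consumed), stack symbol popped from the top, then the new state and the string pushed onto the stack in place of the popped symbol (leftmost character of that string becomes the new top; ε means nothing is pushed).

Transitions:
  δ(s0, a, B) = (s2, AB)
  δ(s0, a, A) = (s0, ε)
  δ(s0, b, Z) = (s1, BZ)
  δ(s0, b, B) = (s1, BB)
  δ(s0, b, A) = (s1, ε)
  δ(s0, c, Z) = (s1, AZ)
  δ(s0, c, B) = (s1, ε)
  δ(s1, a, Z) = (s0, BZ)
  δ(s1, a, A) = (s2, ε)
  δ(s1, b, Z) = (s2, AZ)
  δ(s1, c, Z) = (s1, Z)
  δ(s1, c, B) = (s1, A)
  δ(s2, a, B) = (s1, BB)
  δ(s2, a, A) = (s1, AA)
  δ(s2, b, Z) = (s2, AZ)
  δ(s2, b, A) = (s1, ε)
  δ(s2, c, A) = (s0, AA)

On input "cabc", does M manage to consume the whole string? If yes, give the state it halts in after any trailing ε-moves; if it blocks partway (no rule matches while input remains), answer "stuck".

s0

(s0, cabc, Z) ⊢ (s1, abc, AZ) ⊢ (s2, bc, Z) ⊢ (s2, c, AZ) ⊢ (s0, ε, AAZ)
All input consumed; M is in state s0.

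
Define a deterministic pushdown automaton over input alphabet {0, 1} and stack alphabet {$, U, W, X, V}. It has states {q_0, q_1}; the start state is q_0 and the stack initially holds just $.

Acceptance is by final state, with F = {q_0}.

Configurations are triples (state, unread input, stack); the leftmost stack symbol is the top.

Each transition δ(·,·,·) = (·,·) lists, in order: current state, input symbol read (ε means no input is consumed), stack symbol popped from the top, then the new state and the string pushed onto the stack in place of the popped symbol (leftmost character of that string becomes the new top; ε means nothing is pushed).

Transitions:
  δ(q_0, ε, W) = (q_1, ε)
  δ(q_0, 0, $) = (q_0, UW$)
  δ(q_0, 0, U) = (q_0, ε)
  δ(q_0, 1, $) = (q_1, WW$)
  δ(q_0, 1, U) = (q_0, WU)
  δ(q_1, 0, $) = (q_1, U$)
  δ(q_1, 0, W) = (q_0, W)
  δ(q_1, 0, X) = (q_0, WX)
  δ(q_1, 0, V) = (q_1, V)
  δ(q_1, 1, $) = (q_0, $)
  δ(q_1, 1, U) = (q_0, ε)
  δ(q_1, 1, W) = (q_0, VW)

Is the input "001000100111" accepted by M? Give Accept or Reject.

(q_0, 001000100111, $)
  read 0, top $: go to q_0, push UW$ → (q_0, 01000100111, UW$)
  read 0, top U: go to q_0, push ε → (q_0, 1000100111, W$)
  ε-move, top W: go to q_1, push ε → (q_1, 1000100111, $)
  read 1, top $: go to q_0, push $ → (q_0, 000100111, $)
  read 0, top $: go to q_0, push UW$ → (q_0, 00100111, UW$)
  read 0, top U: go to q_0, push ε → (q_0, 0100111, W$)
  ε-move, top W: go to q_1, push ε → (q_1, 0100111, $)
  read 0, top $: go to q_1, push U$ → (q_1, 100111, U$)
  read 1, top U: go to q_0, push ε → (q_0, 00111, $)
  read 0, top $: go to q_0, push UW$ → (q_0, 0111, UW$)
  read 0, top U: go to q_0, push ε → (q_0, 111, W$)
  ε-move, top W: go to q_1, push ε → (q_1, 111, $)
  read 1, top $: go to q_0, push $ → (q_0, 11, $)
  read 1, top $: go to q_1, push WW$ → (q_1, 1, WW$)
  read 1, top W: go to q_0, push VW → (q_0, ε, VWW$)
All input consumed; state q_0 ∈ F.

Accept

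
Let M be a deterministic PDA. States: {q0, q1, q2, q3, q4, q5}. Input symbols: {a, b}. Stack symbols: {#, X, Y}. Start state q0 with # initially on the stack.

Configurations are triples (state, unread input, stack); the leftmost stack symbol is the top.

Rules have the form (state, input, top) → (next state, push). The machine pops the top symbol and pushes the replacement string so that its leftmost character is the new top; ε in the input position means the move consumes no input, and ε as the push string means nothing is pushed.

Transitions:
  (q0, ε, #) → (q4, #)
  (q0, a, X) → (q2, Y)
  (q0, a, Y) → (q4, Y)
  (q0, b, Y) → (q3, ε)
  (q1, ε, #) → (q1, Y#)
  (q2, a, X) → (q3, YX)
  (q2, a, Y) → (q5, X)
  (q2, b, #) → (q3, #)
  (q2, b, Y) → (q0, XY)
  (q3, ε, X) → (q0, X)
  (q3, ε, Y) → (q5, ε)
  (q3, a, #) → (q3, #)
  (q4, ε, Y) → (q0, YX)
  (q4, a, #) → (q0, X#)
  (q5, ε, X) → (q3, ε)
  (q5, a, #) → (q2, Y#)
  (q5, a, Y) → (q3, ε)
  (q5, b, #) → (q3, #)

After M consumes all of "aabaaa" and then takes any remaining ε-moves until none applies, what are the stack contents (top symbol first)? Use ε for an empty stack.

(q0, aabaaa, #)
  ε-move, top #: go to q4, push # → (q4, aabaaa, #)
  read a, top #: go to q0, push X# → (q0, abaaa, X#)
  read a, top X: go to q2, push Y → (q2, baaa, Y#)
  read b, top Y: go to q0, push XY → (q0, aaa, XY#)
  read a, top X: go to q2, push Y → (q2, aa, YY#)
  read a, top Y: go to q5, push X → (q5, a, XY#)
  ε-move, top X: go to q3, push ε → (q3, a, Y#)
  ε-move, top Y: go to q5, push ε → (q5, a, #)
  read a, top #: go to q2, push Y# → (q2, ε, Y#)
All input consumed in state q2 with stack Y#.

Y#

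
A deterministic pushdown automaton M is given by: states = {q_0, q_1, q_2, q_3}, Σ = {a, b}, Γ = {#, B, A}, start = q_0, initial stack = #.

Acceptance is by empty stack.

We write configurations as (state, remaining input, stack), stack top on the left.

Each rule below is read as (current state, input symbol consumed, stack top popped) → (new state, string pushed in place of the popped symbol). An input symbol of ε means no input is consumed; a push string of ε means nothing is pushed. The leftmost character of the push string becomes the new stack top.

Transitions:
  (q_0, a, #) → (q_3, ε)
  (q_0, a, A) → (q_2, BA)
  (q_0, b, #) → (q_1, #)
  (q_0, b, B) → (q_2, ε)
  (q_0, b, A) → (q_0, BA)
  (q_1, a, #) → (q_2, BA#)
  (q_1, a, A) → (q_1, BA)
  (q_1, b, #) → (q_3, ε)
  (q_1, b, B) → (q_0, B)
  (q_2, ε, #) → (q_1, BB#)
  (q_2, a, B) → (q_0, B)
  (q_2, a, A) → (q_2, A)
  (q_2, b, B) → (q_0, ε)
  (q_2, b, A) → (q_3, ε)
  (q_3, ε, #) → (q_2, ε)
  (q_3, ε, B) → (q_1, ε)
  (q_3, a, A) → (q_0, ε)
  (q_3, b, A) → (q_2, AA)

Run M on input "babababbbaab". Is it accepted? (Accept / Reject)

(q_0, babababbbaab, #)
  read b, top #: go to q_1, push # → (q_1, abababbbaab, #)
  read a, top #: go to q_2, push BA# → (q_2, bababbbaab, BA#)
  read b, top B: go to q_0, push ε → (q_0, ababbbaab, A#)
  read a, top A: go to q_2, push BA → (q_2, babbbaab, BA#)
  read b, top B: go to q_0, push ε → (q_0, abbbaab, A#)
  read a, top A: go to q_2, push BA → (q_2, bbbaab, BA#)
  read b, top B: go to q_0, push ε → (q_0, bbaab, A#)
  read b, top A: go to q_0, push BA → (q_0, baab, BA#)
  read b, top B: go to q_2, push ε → (q_2, aab, A#)
  read a, top A: go to q_2, push A → (q_2, ab, A#)
  read a, top A: go to q_2, push A → (q_2, b, A#)
  read b, top A: go to q_3, push ε → (q_3, ε, #)
  ε-move, top #: go to q_2, push ε → (q_2, ε, ε)
All input consumed and the stack is empty.

Accept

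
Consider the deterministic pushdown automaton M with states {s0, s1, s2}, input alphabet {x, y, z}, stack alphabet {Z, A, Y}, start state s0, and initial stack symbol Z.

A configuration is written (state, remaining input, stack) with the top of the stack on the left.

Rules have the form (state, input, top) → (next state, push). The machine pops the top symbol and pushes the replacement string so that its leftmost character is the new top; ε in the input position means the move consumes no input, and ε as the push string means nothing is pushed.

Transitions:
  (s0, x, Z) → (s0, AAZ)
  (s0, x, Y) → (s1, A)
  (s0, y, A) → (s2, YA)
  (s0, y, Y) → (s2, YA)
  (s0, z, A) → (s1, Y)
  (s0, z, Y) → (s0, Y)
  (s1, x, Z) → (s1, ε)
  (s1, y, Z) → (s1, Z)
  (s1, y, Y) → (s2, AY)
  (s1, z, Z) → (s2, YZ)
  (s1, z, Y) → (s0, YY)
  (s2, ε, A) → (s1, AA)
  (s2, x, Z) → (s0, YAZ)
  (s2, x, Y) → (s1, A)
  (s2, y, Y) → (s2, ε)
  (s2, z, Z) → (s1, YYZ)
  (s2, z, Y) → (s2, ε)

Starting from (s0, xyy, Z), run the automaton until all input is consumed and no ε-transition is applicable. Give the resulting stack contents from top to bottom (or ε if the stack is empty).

(s0, xyy, Z)
  read x, top Z: go to s0, push AAZ → (s0, yy, AAZ)
  read y, top A: go to s2, push YA → (s2, y, YAAZ)
  read y, top Y: go to s2, push ε → (s2, ε, AAZ)
  ε-move, top A: go to s1, push AA → (s1, ε, AAAZ)
All input consumed in state s1 with stack AAAZ.

AAAZ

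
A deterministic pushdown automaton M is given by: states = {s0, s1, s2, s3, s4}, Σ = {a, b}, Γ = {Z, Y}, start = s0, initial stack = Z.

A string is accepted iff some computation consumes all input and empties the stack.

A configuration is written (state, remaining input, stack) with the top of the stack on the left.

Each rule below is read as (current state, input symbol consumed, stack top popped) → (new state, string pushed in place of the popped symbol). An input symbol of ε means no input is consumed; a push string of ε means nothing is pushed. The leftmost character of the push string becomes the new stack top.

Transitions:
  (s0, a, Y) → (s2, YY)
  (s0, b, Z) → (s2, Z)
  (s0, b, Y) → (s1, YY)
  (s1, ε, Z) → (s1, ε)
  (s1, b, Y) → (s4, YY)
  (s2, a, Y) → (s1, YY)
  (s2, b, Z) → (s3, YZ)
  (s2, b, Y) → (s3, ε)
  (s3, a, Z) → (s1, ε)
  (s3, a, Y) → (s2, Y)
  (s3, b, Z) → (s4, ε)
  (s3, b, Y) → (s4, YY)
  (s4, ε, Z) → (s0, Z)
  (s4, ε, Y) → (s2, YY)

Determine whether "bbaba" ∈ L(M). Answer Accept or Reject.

(s0, bbaba, Z)
  read b, top Z: go to s2, push Z → (s2, baba, Z)
  read b, top Z: go to s3, push YZ → (s3, aba, YZ)
  read a, top Y: go to s2, push Y → (s2, ba, YZ)
  read b, top Y: go to s3, push ε → (s3, a, Z)
  read a, top Z: go to s1, push ε → (s1, ε, ε)
All input consumed and the stack is empty.

Accept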